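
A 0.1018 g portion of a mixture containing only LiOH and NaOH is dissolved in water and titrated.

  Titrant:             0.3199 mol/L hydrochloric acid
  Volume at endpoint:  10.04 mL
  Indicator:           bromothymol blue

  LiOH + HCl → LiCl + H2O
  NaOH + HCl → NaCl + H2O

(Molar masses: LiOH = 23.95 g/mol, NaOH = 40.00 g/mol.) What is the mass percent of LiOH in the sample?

39.10 %

n(HCl) = 0.01004 × 0.3199 = 3.212 × 10^-3 mol
Let x = n(LiOH), y = n(NaOH).
Titrant: 1x + 1y = 3.212 × 10^-3;  mass: 23.95x + 40.00y = 0.1018
Solving, x = 1.662 × 10^-3 mol, y = 1.550 × 10^-3 mol
mass of LiOH = 1.662 × 10^-3 × 23.95 = 0.03980 g
% LiOH = 0.03980 / 0.1018 × 100 = 39.10 %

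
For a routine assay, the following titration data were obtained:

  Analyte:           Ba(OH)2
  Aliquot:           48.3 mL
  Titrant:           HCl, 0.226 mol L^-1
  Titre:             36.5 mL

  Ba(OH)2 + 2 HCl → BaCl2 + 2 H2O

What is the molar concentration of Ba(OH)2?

n(HCl) = 0.0365 L × 0.226 mol/L = 8.25 × 10^-3 mol
From the 1:2 mole ratio, n(Ba(OH)2) = 1/2 × 8.25 × 10^-3 = 4.12 × 10^-3 mol
[Ba(OH)2] = 4.12 × 10^-3 mol / 0.0483 L = 0.0854 mol/L

0.0854 mol/L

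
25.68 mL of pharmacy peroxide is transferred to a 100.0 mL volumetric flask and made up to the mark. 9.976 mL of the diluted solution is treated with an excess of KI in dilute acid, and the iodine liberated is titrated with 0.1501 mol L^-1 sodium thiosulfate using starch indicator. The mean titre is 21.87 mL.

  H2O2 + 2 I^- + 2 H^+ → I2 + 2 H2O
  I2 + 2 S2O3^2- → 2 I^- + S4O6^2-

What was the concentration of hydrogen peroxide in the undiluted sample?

0.6407 mol/L

n(S2O3^2-) = 0.02187 × 0.1501 = 3.283 × 10^-3 mol
n(I2) = n(S2O3^2-)/2 = 1.641 × 10^-3 mol
n(H2O2) in the aliquot = 1.641 × 10^-3 mol (1:1 ratio)
[H2O2]_dilute = 1.641 × 10^-3 / 0.009976 = 0.1645 mol/L
[H2O2]_original = 0.1645 × 100.0/25.68 = 0.6407 mol/L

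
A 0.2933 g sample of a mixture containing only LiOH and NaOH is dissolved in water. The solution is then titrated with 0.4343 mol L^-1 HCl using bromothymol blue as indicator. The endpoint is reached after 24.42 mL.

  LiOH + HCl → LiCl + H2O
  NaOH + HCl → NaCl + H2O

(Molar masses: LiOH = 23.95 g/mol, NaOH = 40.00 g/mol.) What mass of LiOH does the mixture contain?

n(HCl) = 0.02442 × 0.4343 = 0.01061 mol
Let x = n(LiOH), y = n(NaOH).
Titrant: 1x + 1y = 0.01061;  mass: 23.95x + 40.00y = 0.2933
Solving, x = 8.157 × 10^-3 mol, y = 2.448 × 10^-3 mol
mass of LiOH = 8.157 × 10^-3 × 23.95 = 0.1954 g

0.1954 g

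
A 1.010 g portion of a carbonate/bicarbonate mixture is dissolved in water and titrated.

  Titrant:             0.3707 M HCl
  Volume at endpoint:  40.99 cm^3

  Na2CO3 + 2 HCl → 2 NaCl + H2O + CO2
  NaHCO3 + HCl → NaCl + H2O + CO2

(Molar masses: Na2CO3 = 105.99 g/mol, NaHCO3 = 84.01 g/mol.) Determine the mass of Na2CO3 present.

0.4554 g

n(HCl) = 0.04099 × 0.3707 = 0.01519 mol
Let x = n(Na2CO3), y = n(NaHCO3).
Titrant: 2x + 1y = 0.01519;  mass: 105.99x + 84.01y = 1.010
Solving, x = 4.297 × 10^-3 mol, y = 6.601 × 10^-3 mol
mass of Na2CO3 = 4.297 × 10^-3 × 105.99 = 0.4554 g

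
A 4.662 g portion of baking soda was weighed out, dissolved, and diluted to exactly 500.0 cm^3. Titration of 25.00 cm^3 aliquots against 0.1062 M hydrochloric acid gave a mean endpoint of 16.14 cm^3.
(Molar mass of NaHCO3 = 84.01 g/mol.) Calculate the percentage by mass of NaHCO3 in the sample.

61.78 %

NaHCO3 + HCl → NaCl + H2O + CO2
n(HCl) per titration = 0.01614 × 0.1062 = 1.714 × 10^-3 mol
n(NaHCO3) in each aliquot = 1.714 × 10^-3 mol (1:1 ratio)
n(NaHCO3) in the whole flask = 1.714 × 10^-3 × 500.0/25.00 = 0.03428 mol
mass of NaHCO3 = 0.03428 × 84.01 = 2.880 g
% NaHCO3 = 2.880 / 4.662 × 100 = 61.78 %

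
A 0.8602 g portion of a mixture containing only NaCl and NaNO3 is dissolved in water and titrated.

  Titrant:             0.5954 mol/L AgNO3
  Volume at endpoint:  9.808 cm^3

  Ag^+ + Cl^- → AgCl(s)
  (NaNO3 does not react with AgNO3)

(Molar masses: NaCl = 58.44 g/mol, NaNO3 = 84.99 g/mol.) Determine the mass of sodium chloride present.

n(AgNO3) = 0.009808 × 0.5954 = 5.840 × 10^-3 mol
Let x = n(NaCl), y = n(NaNO3).
Titrant: 1x = 5.840 × 10^-3;  mass: 58.44x + 84.99y = 0.8602
Solving, x = 5.840 × 10^-3 mol, y = 6.106 × 10^-3 mol
mass of NaCl = 5.840 × 10^-3 × 58.44 = 0.3413 g

0.3413 g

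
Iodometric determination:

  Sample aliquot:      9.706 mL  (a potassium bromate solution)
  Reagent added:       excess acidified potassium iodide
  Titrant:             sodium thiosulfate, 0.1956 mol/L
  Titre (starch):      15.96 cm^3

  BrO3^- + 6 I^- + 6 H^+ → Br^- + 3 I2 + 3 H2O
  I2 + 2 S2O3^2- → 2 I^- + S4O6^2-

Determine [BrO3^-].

0.05361 mol/L

n(S2O3^2-) = 0.01596 × 0.1956 = 3.122 × 10^-3 mol
n(I2) = n(S2O3^2-)/2 = 1.561 × 10^-3 mol
From the 1:3 ratio, n(BrO3^-) in the aliquot = 1/3 × 1.561 × 10^-3 = 5.203 × 10^-4 mol
[BrO3^-] = 5.203 × 10^-4 / 0.009706 = 0.05361 mol/L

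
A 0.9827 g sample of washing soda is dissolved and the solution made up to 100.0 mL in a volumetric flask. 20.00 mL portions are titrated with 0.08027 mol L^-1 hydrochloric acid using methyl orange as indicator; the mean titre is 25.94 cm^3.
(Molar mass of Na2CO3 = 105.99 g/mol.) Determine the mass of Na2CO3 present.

Na2CO3 + 2 HCl → 2 NaCl + H2O + CO2
n(HCl) per titration = 0.02594 × 0.08027 = 2.082 × 10^-3 mol
From the 1:2 ratio, n(Na2CO3) in each aliquot = 1/2 × 2.082 × 10^-3 = 1.041 × 10^-3 mol
n(Na2CO3) in the whole flask = 1.041 × 10^-3 × 100.0/20.00 = 5.206 × 10^-3 mol
mass of Na2CO3 = 5.206 × 10^-3 × 105.99 = 0.5517 g

0.5517 g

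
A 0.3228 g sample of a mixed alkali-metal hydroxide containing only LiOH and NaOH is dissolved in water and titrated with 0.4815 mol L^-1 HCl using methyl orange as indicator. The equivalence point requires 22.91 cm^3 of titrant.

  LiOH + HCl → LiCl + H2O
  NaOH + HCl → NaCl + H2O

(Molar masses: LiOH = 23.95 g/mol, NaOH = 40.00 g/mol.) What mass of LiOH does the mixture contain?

n(HCl) = 0.02291 × 0.4815 = 0.01103 mol
Let x = n(LiOH), y = n(NaOH).
Titrant: 1x + 1y = 0.01103;  mass: 23.95x + 40.00y = 0.3228
Solving, x = 7.380 × 10^-3 mol, y = 3.651 × 10^-3 mol
mass of LiOH = 7.380 × 10^-3 × 23.95 = 0.1767 g

0.1767 g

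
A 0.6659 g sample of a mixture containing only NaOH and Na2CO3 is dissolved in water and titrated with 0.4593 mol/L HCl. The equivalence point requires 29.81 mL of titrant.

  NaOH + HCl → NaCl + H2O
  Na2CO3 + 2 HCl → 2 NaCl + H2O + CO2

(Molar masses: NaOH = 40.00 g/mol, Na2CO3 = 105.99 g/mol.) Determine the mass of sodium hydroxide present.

0.1837 g

n(HCl) = 0.02981 × 0.4593 = 0.01369 mol
Let x = n(NaOH), y = n(Na2CO3).
Titrant: 1x + 2y = 0.01369;  mass: 40.00x + 105.99y = 0.6659
Solving, x = 4.594 × 10^-3 mol, y = 4.549 × 10^-3 mol
mass of NaOH = 4.594 × 10^-3 × 40.00 = 0.1837 g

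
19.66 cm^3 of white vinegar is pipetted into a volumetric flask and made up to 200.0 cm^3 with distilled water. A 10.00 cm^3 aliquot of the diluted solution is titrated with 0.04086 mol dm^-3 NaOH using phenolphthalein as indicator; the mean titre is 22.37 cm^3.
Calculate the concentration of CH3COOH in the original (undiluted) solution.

0.9298 mol/L

CH3COOH + NaOH → CH3COONa + H2O
n(NaOH) = 0.02237 × 0.04086 = 9.140 × 10^-4 mol
n(CH3COOH) in the aliquot = 9.140 × 10^-4 mol (1:1 ratio)
[CH3COOH]_dilute = 9.140 × 10^-4 / 0.01000 = 0.09140 mol/L
Dilution factor = 200.0 / 19.66 = 10.17
[CH3COOH]_stock = 0.09140 × 10.17 = 0.9298 mol/L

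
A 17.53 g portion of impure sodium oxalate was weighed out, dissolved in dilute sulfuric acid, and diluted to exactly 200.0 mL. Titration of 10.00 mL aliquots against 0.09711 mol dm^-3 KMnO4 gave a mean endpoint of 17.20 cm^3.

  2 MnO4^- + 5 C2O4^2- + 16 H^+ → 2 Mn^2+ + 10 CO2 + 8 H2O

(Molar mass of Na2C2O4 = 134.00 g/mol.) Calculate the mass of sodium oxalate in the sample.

n(KMnO4) per titration = 0.01720 × 0.09711 = 1.670 × 10^-3 mol
From the 5:2 ratio, n(Na2C2O4) in each aliquot = 5/2 × 1.670 × 10^-3 = 4.176 × 10^-3 mol
n(Na2C2O4) in the whole flask = 4.176 × 10^-3 × 200.0/10.00 = 0.08351 mol
mass of Na2C2O4 = 0.08351 × 134.00 = 11.19 g

11.19 g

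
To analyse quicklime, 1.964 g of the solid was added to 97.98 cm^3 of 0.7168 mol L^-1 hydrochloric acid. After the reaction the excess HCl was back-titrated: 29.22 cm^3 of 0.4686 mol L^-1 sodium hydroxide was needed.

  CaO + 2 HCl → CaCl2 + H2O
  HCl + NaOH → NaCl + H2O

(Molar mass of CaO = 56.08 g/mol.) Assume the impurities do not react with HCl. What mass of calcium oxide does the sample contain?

n(HCl) added = 0.09798 × 0.7168 = 0.07023 mol
n(NaOH) used in back-titration = 0.02922 × 0.4686 = 0.01369 mol
n(HCl) left over = 0.01369 mol (1:1 ratio)
n(HCl) consumed by analyte = 0.07023 − 0.01369 = 0.05654 mol
From the 1:2 ratio, n(CaO) = 1/2 × 0.05654 = 0.02827 mol
mass of CaO = 0.02827 × 56.08 = 1.585 g

1.585 g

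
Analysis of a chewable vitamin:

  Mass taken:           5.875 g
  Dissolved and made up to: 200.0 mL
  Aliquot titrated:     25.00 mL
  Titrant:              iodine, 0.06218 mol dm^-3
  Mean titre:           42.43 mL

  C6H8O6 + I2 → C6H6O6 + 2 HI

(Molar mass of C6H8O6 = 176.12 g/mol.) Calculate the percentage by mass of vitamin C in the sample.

63.27 %

n(I2) per titration = 0.04243 × 0.06218 = 2.638 × 10^-3 mol
n(C6H8O6) in each aliquot = 2.638 × 10^-3 mol (1:1 ratio)
n(C6H8O6) in the whole flask = 2.638 × 10^-3 × 200.0/25.00 = 0.02111 mol
mass of C6H8O6 = 0.02111 × 176.12 = 3.717 g
% C6H8O6 = 3.717 / 5.875 × 100 = 63.27 %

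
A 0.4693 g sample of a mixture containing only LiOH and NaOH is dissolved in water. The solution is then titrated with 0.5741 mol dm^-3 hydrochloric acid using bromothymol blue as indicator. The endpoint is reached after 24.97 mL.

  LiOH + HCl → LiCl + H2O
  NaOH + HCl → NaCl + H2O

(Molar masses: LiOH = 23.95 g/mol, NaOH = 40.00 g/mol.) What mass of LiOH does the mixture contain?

n(HCl) = 0.02497 × 0.5741 = 0.01434 mol
Let x = n(LiOH), y = n(NaOH).
Titrant: 1x + 1y = 0.01434;  mass: 23.95x + 40.00y = 0.4693
Solving, x = 6.487 × 10^-3 mol, y = 7.849 × 10^-3 mol
mass of LiOH = 6.487 × 10^-3 × 23.95 = 0.1554 g

0.1554 g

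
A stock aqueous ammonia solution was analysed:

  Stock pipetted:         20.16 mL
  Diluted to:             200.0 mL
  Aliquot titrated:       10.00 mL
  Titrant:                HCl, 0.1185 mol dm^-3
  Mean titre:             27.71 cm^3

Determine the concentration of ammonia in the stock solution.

3.258 mol/L

NH3 + HCl → NH4Cl
n(HCl) = 0.02771 × 0.1185 = 3.284 × 10^-3 mol
n(NH3) in the aliquot = 3.284 × 10^-3 mol (1:1 ratio)
[NH3]_dilute = 3.284 × 10^-3 / 0.01000 = 0.3284 mol/L
Dilution factor = 200.0 / 20.16 = 9.921
[NH3]_stock = 0.3284 × 9.921 = 3.258 mol/L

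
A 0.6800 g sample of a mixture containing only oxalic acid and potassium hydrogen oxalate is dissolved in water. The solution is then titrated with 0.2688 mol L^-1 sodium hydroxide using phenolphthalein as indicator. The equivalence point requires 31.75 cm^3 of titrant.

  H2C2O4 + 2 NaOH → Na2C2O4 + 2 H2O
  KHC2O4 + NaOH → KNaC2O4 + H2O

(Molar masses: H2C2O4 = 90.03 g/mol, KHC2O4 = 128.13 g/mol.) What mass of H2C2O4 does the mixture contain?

0.2240 g

n(NaOH) = 0.03175 × 0.2688 = 8.534 × 10^-3 mol
Let x = n(H2C2O4), y = n(KHC2O4).
Titrant: 2x + 1y = 8.534 × 10^-3;  mass: 90.03x + 128.13y = 0.6800
Solving, x = 2.488 × 10^-3 mol, y = 3.559 × 10^-3 mol
mass of H2C2O4 = 2.488 × 10^-3 × 90.03 = 0.2240 g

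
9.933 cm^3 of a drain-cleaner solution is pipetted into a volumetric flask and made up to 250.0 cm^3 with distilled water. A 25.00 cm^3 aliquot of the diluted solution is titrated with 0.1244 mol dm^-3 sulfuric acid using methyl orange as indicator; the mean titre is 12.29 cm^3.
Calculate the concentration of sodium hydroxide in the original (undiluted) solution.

2 NaOH + H2SO4 → Na2SO4 + 2 H2O
n(H2SO4) = 0.01229 × 0.1244 = 1.529 × 10^-3 mol
From the 2:1 ratio, n(NaOH) in the aliquot = 2/1 × 1.529 × 10^-3 = 3.058 × 10^-3 mol
[NaOH]_dilute = 3.058 × 10^-3 / 0.02500 = 0.1223 mol/L
Dilution factor = 250.0 / 9.933 = 25.17
[NaOH]_stock = 0.1223 × 25.17 = 3.078 mol/L

3.078 mol/L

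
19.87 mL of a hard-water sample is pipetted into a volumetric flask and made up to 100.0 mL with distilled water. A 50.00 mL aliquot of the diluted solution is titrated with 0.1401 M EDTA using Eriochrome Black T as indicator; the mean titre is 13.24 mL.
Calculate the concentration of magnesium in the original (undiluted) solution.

Mg^2+ + EDTA^4- → [Mg(EDTA)]^2-
n(EDTA) = 0.01324 × 0.1401 = 1.855 × 10^-3 mol
n(Mg2+) in the aliquot = 1.855 × 10^-3 mol (1:1 ratio)
[Mg2+]_dilute = 1.855 × 10^-3 / 0.05000 = 0.03710 mol/L
Dilution factor = 100.0 / 19.87 = 5.033
[Mg2+]_stock = 0.03710 × 5.033 = 0.1867 mol/L

0.1867 M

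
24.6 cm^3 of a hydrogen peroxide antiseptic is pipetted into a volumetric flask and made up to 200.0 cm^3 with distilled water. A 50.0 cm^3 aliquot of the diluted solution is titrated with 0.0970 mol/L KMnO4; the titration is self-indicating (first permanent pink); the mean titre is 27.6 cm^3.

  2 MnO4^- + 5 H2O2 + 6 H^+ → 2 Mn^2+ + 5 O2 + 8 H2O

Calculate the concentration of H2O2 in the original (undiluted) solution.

1.09 mol/L

n(KMnO4) = 0.0276 × 0.0970 = 2.68 × 10^-3 mol
From the 5:2 ratio, n(H2O2) in the aliquot = 5/2 × 2.68 × 10^-3 = 6.69 × 10^-3 mol
[H2O2]_dilute = 6.69 × 10^-3 / 0.0500 = 0.134 mol/L
Dilution factor = 200.0 / 24.6 = 8.130
[H2O2]_stock = 0.134 × 8.130 = 1.09 mol/L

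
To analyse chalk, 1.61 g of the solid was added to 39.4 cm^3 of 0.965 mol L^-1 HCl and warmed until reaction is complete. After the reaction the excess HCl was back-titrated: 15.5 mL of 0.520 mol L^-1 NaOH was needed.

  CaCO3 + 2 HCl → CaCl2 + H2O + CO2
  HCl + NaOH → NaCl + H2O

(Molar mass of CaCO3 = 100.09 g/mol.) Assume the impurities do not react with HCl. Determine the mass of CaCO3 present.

n(HCl) added = 0.0394 × 0.965 = 0.0380 mol
n(NaOH) used in back-titration = 0.0155 × 0.520 = 8.06 × 10^-3 mol
n(HCl) left over = 8.06 × 10^-3 mol (1:1 ratio)
n(HCl) consumed by analyte = 0.0380 − 8.06 × 10^-3 = 0.0300 mol
From the 1:2 ratio, n(CaCO3) = 1/2 × 0.0300 = 0.0150 mol
mass of CaCO3 = 0.0150 × 100.09 = 1.50 g

1.50 g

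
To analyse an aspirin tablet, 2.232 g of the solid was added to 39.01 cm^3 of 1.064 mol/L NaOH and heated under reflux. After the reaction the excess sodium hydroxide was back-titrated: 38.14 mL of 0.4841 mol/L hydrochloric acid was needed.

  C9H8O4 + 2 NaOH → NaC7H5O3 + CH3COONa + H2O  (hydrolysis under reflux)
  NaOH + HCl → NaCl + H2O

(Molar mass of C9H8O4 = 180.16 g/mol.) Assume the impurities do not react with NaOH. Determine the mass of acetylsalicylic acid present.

n(NaOH) added = 0.03901 × 1.064 = 0.04151 mol
n(HCl) used in back-titration = 0.03814 × 0.4841 = 0.01846 mol
n(NaOH) left over = 0.01846 mol (1:1 ratio)
n(NaOH) consumed by analyte = 0.04151 − 0.01846 = 0.02304 mol
From the 1:2 ratio, n(C9H8O4) = 1/2 × 0.02304 = 0.01152 mol
mass of C9H8O4 = 0.01152 × 180.16 = 2.076 g

2.076 g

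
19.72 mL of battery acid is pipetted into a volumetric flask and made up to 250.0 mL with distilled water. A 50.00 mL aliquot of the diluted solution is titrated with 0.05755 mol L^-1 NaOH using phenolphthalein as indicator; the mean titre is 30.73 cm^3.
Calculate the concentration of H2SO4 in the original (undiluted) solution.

H2SO4 + 2 NaOH → Na2SO4 + 2 H2O
n(NaOH) = 0.03073 × 0.05755 = 1.769 × 10^-3 mol
From the 1:2 ratio, n(H2SO4) in the aliquot = 1/2 × 1.769 × 10^-3 = 8.843 × 10^-4 mol
[H2SO4]_dilute = 8.843 × 10^-4 / 0.05000 = 0.01769 mol/L
Dilution factor = 250.0 / 19.72 = 12.68
[H2SO4]_stock = 0.01769 × 12.68 = 0.2242 mol/L

0.2242 mol/L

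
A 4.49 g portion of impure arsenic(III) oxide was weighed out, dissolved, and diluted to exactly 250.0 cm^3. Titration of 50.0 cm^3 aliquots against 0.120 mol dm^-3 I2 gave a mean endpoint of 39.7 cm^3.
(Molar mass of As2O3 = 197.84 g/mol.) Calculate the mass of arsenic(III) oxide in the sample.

As2O3 + 2 I2 + 2 H2O → As2O5 + 4 HI
n(I2) per titration = 0.0397 × 0.120 = 4.76 × 10^-3 mol
From the 1:2 ratio, n(As2O3) in each aliquot = 1/2 × 4.76 × 10^-3 = 2.38 × 10^-3 mol
n(As2O3) in the whole flask = 2.38 × 10^-3 × 250.0/50.0 = 0.0119 mol
mass of As2O3 = 0.0119 × 197.84 = 2.36 g

2.36 g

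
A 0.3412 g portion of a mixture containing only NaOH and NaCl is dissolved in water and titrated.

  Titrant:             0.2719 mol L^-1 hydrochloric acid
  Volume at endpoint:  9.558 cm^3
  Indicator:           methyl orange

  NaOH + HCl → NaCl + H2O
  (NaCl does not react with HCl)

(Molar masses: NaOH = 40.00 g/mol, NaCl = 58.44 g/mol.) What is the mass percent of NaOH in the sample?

n(HCl) = 0.009558 × 0.2719 = 2.599 × 10^-3 mol
Let x = n(NaOH), y = n(NaCl).
Titrant: 1x = 2.599 × 10^-3;  mass: 40.00x + 58.44y = 0.3412
Solving, x = 2.599 × 10^-3 mol, y = 4.060 × 10^-3 mol
mass of NaOH = 2.599 × 10^-3 × 40.00 = 0.1040 g
% NaOH = 0.1040 / 0.3412 × 100 = 30.47 %

30.47 %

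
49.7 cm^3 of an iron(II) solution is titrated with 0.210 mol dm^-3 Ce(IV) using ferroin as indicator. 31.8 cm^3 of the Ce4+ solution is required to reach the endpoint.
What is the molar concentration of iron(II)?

Ce^4+ + Fe^2+ → Ce^3+ + Fe^3+
n(Ce4+) = 0.0318 L × 0.210 mol/L = 6.68 × 10^-3 mol
n(Fe2+) = 6.68 × 10^-3 mol (1:1 mole ratio)
[Fe2+] = 6.68 × 10^-3 mol / 0.0497 L = 0.134 mol/L

0.134 mol/L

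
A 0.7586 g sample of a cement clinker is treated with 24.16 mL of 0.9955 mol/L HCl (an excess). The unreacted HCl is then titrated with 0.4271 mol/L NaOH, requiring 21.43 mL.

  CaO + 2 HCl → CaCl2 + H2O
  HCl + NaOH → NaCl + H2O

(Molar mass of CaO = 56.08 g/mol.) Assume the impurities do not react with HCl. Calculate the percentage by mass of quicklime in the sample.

55.07 %

n(HCl) added = 0.02416 × 0.9955 = 0.02405 mol
n(NaOH) used in back-titration = 0.02143 × 0.4271 = 9.153 × 10^-3 mol
n(HCl) left over = 9.153 × 10^-3 mol (1:1 ratio)
n(HCl) consumed by analyte = 0.02405 − 9.153 × 10^-3 = 0.01490 mol
From the 1:2 ratio, n(CaO) = 1/2 × 0.01490 = 7.449 × 10^-3 mol
mass of CaO = 7.449 × 10^-3 × 56.08 = 0.4178 g
% CaO = 0.4178 / 0.7586 × 100 = 55.07 %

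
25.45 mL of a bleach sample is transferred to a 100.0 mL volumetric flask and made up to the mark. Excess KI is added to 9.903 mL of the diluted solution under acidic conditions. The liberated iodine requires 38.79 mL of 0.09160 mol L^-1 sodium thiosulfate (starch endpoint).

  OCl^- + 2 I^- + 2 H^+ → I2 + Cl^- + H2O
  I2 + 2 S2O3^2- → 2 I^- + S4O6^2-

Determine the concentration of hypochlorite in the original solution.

0.7049 mol/L

n(S2O3^2-) = 0.03879 × 0.09160 = 3.553 × 10^-3 mol
n(I2) = n(S2O3^2-)/2 = 1.777 × 10^-3 mol
n(OCl^-) in the aliquot = 1.777 × 10^-3 mol (1:1 ratio)
[OCl^-]_dilute = 1.777 × 10^-3 / 0.009903 = 0.1794 mol/L
[OCl^-]_original = 0.1794 × 100.0/25.45 = 0.7049 mol/L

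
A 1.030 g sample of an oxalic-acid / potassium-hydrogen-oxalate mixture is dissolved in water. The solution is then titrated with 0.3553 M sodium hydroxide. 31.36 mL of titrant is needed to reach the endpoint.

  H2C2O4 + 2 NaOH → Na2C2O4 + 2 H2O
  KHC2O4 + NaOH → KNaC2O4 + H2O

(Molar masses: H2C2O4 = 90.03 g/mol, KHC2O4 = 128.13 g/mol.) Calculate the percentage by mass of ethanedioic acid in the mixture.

20.91 %

n(NaOH) = 0.03136 × 0.3553 = 0.01114 mol
Let x = n(H2C2O4), y = n(KHC2O4).
Titrant: 2x + 1y = 0.01114;  mass: 90.03x + 128.13y = 1.030
Solving, x = 2.392 × 10^-3 mol, y = 6.358 × 10^-3 mol
mass of H2C2O4 = 2.392 × 10^-3 × 90.03 = 0.2154 g
% H2C2O4 = 0.2154 / 1.030 × 100 = 20.91 %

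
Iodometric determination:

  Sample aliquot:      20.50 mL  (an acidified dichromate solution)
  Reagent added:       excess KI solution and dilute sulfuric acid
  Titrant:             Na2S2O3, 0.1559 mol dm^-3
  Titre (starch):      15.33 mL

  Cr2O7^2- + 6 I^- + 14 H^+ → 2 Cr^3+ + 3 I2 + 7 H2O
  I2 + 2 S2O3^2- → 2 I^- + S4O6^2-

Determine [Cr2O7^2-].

0.01943 mol/L

n(S2O3^2-) = 0.01533 × 0.1559 = 2.390 × 10^-3 mol
n(I2) = n(S2O3^2-)/2 = 1.195 × 10^-3 mol
From the 1:3 ratio, n(Cr2O7^2-) in the aliquot = 1/3 × 1.195 × 10^-3 = 3.983 × 10^-4 mol
[Cr2O7^2-] = 3.983 × 10^-4 / 0.02050 = 0.01943 mol/L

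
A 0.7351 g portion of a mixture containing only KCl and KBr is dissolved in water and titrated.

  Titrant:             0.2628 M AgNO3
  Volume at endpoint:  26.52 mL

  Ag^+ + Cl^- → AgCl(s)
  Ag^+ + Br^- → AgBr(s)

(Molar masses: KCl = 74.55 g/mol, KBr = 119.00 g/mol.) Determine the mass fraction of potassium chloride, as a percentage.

n(AgNO3) = 0.02652 × 0.2628 = 6.969 × 10^-3 mol
Let x = n(KCl), y = n(KBr).
Titrant: 1x + 1y = 6.969 × 10^-3;  mass: 74.55x + 119.00y = 0.7351
Solving, x = 2.121 × 10^-3 mol, y = 4.849 × 10^-3 mol
mass of KCl = 2.121 × 10^-3 × 74.55 = 0.1581 g
% KCl = 0.1581 / 0.7351 × 100 = 21.51 %

21.51 %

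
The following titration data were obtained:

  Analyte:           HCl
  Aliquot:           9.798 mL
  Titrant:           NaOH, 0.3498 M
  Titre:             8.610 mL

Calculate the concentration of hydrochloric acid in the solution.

0.3074 M

HCl + NaOH → NaCl + H2O
n(NaOH) = 0.008610 L × 0.3498 mol/L = 3.012 × 10^-3 mol
n(HCl) = 3.012 × 10^-3 mol (1:1 mole ratio)
[HCl] = 3.012 × 10^-3 mol / 0.009798 L = 0.3074 mol/L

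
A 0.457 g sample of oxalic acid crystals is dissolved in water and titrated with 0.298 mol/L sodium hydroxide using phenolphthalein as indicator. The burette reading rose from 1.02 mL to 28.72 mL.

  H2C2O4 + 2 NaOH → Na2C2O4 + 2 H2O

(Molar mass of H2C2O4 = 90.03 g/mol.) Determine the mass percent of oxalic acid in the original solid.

81.3 %

n(NaOH) = 0.0277 L × 0.298 mol/L = 8.25 × 10^-3 mol
From the 1:2 ratio, n(H2C2O4) = 1/2 × 8.25 × 10^-3 = 4.13 × 10^-3 mol
mass of H2C2O4 = 4.13 × 10^-3 × 90.03 g/mol = 0.372 g
% H2C2O4 = 0.372 / 0.457 × 100 = 81.3 %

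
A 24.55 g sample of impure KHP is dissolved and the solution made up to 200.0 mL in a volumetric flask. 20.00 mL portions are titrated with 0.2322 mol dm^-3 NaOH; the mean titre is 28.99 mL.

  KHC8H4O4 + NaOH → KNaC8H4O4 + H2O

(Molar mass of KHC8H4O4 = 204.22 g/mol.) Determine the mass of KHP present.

13.75 g

n(NaOH) per titration = 0.02899 × 0.2322 = 6.731 × 10^-3 mol
n(KHC8H4O4) in each aliquot = 6.731 × 10^-3 mol (1:1 ratio)
n(KHC8H4O4) in the whole flask = 6.731 × 10^-3 × 200.0/20.00 = 0.06731 mol
mass of KHC8H4O4 = 0.06731 × 204.22 = 13.75 g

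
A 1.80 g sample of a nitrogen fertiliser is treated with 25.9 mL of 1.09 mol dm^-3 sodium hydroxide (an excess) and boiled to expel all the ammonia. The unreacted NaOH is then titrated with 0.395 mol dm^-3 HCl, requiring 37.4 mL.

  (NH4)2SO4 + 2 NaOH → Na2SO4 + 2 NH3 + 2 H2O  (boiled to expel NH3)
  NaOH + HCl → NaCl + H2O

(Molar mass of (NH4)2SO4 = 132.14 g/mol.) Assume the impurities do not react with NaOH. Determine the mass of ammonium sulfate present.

0.889 g

n(NaOH) added = 0.0259 × 1.09 = 0.0282 mol
n(HCl) used in back-titration = 0.0374 × 0.395 = 0.0148 mol
n(NaOH) left over = 0.0148 mol (1:1 ratio)
n(NaOH) consumed by analyte = 0.0282 − 0.0148 = 0.0135 mol
From the 1:2 ratio, n((NH4)2SO4) = 1/2 × 0.0135 = 6.73 × 10^-3 mol
mass of (NH4)2SO4 = 6.73 × 10^-3 × 132.14 = 0.889 g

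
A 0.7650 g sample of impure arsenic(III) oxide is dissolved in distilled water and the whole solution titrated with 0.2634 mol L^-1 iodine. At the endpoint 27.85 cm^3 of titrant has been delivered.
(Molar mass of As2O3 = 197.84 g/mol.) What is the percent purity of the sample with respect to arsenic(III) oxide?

94.86 %

As2O3 + 2 I2 + 2 H2O → As2O5 + 4 HI
n(I2) = 0.02785 L × 0.2634 mol/L = 7.336 × 10^-3 mol
From the 1:2 ratio, n(As2O3) = 1/2 × 7.336 × 10^-3 = 3.668 × 10^-3 mol
mass of As2O3 = 3.668 × 10^-3 × 197.84 g/mol = 0.7256 g
% As2O3 = 0.7256 / 0.7650 × 100 = 94.86 %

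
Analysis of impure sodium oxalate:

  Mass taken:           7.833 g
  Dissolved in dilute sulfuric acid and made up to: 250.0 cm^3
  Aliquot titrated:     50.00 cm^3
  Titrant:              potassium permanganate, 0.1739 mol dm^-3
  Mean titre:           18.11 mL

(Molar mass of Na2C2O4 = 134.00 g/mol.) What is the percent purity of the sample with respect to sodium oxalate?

67.34 %

2 MnO4^- + 5 C2O4^2- + 16 H^+ → 2 Mn^2+ + 10 CO2 + 8 H2O
n(KMnO4) per titration = 0.01811 × 0.1739 = 3.149 × 10^-3 mol
From the 5:2 ratio, n(Na2C2O4) in each aliquot = 5/2 × 3.149 × 10^-3 = 7.873 × 10^-3 mol
n(Na2C2O4) in the whole flask = 7.873 × 10^-3 × 250.0/50.00 = 0.03937 mol
mass of Na2C2O4 = 0.03937 × 134.00 = 5.275 g
% Na2C2O4 = 5.275 / 7.833 × 100 = 67.34 %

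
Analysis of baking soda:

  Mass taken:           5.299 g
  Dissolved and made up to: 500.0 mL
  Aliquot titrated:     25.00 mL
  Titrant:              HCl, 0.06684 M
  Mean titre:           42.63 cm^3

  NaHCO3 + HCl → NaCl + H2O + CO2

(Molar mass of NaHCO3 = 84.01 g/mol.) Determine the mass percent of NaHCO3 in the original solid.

90.35 %

n(HCl) per titration = 0.04263 × 0.06684 = 2.849 × 10^-3 mol
n(NaHCO3) in each aliquot = 2.849 × 10^-3 mol (1:1 ratio)
n(NaHCO3) in the whole flask = 2.849 × 10^-3 × 500.0/25.00 = 0.05699 mol
mass of NaHCO3 = 0.05699 × 84.01 = 4.788 g
% NaHCO3 = 4.788 / 5.299 × 100 = 90.35 %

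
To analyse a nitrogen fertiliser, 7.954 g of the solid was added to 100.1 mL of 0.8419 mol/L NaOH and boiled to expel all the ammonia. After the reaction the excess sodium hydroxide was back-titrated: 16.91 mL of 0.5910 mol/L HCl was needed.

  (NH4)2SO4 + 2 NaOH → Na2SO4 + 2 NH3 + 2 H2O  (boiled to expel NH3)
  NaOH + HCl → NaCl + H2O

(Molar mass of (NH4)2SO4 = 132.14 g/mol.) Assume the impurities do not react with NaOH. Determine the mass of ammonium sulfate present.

n(NaOH) added = 0.1001 × 0.8419 = 0.08427 mol
n(HCl) used in back-titration = 0.01691 × 0.5910 = 9.994 × 10^-3 mol
n(NaOH) left over = 9.994 × 10^-3 mol (1:1 ratio)
n(NaOH) consumed by analyte = 0.08427 − 9.994 × 10^-3 = 0.07428 mol
From the 1:2 ratio, n((NH4)2SO4) = 1/2 × 0.07428 = 0.03714 mol
mass of (NH4)2SO4 = 0.03714 × 132.14 = 4.908 g

4.908 g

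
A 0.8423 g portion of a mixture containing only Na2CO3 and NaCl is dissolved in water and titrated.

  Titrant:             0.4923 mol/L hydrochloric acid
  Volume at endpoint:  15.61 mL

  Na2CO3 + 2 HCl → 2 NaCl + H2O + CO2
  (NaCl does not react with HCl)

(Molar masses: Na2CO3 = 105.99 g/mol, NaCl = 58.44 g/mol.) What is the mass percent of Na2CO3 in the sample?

48.35 %

n(HCl) = 0.01561 × 0.4923 = 7.685 × 10^-3 mol
Let x = n(Na2CO3), y = n(NaCl).
Titrant: 2x = 7.685 × 10^-3;  mass: 105.99x + 58.44y = 0.8423
Solving, x = 3.842 × 10^-3 mol, y = 7.444 × 10^-3 mol
mass of Na2CO3 = 3.842 × 10^-3 × 105.99 = 0.4073 g
% Na2CO3 = 0.4073 / 0.8423 × 100 = 48.35 %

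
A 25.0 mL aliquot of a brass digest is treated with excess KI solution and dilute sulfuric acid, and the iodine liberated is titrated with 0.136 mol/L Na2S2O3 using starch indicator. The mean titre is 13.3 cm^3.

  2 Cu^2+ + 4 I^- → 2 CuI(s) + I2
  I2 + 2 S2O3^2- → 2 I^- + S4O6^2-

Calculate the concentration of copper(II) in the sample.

n(S2O3^2-) = 0.0133 × 0.136 = 1.81 × 10^-3 mol
n(I2) = n(S2O3^2-)/2 = 9.04 × 10^-4 mol
From the 2:1 ratio, n(Cu2+) in the aliquot = 2/1 × 9.04 × 10^-4 = 1.81 × 10^-3 mol
[Cu2+] = 1.81 × 10^-3 / 0.0250 = 0.0724 mol/L

0.0724 mol/L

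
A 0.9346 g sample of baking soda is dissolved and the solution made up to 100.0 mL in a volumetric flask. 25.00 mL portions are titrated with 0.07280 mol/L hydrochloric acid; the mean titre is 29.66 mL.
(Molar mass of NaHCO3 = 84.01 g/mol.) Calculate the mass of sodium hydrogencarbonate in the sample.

NaHCO3 + HCl → NaCl + H2O + CO2
n(HCl) per titration = 0.02966 × 0.07280 = 2.159 × 10^-3 mol
n(NaHCO3) in each aliquot = 2.159 × 10^-3 mol (1:1 ratio)
n(NaHCO3) in the whole flask = 2.159 × 10^-3 × 100.0/25.00 = 8.637 × 10^-3 mol
mass of NaHCO3 = 8.637 × 10^-3 × 84.01 = 0.7256 g

0.7256 g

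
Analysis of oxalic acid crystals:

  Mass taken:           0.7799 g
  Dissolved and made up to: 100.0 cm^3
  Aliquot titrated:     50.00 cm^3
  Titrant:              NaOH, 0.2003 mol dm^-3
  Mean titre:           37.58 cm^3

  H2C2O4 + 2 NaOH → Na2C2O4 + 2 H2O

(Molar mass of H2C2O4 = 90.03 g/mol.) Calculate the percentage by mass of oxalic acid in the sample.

n(NaOH) per titration = 0.03758 × 0.2003 = 7.527 × 10^-3 mol
From the 1:2 ratio, n(H2C2O4) in each aliquot = 1/2 × 7.527 × 10^-3 = 3.764 × 10^-3 mol
n(H2C2O4) in the whole flask = 3.764 × 10^-3 × 100.0/50.00 = 7.527 × 10^-3 mol
mass of H2C2O4 = 7.527 × 10^-3 × 90.03 = 0.6777 g
% H2C2O4 = 0.6777 / 0.7799 × 100 = 86.89 %

86.89 %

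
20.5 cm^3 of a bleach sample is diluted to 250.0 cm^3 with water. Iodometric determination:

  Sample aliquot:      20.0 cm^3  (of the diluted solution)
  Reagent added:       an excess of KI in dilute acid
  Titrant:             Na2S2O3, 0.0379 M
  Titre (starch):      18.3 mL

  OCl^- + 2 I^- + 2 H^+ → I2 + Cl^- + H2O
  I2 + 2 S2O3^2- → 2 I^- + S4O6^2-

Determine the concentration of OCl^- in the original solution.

0.211 M

n(S2O3^2-) = 0.0183 × 0.0379 = 6.94 × 10^-4 mol
n(I2) = n(S2O3^2-)/2 = 3.47 × 10^-4 mol
n(OCl^-) in the aliquot = 3.47 × 10^-4 mol (1:1 ratio)
[OCl^-]_dilute = 3.47 × 10^-4 / 0.0200 = 0.0173 mol/L
[OCl^-]_original = 0.0173 × 250.0/20.5 = 0.211 mol/L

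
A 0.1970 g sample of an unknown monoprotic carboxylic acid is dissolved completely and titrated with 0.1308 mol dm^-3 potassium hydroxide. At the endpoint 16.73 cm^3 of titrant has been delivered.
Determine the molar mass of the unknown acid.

90.02 g/mol

n(KOH) = 0.01673 L × 0.1308 mol/L = 2.188 × 10^-3 mol
n(HA) = 2.188 × 10^-3 mol (1:1 ratio)
M = m / n = 0.1970 g / 2.188 × 10^-3 mol = 90.02 g/mol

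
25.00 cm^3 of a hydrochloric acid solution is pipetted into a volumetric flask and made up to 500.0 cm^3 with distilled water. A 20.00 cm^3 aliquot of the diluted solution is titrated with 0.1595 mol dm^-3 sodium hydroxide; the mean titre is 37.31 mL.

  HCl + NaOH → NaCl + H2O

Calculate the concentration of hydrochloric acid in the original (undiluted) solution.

n(NaOH) = 0.03731 × 0.1595 = 5.951 × 10^-3 mol
n(HCl) in the aliquot = 5.951 × 10^-3 mol (1:1 ratio)
[HCl]_dilute = 5.951 × 10^-3 / 0.02000 = 0.2975 mol/L
Dilution factor = 500.0 / 25.00 = 20.00
[HCl]_stock = 0.2975 × 20.00 = 5.951 mol/L

5.951 mol/L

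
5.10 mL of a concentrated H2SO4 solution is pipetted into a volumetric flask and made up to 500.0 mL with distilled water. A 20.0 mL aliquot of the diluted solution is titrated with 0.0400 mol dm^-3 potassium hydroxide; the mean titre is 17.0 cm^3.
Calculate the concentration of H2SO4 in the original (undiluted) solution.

H2SO4 + 2 KOH → K2SO4 + 2 H2O
n(KOH) = 0.0170 × 0.0400 = 6.80 × 10^-4 mol
From the 1:2 ratio, n(H2SO4) in the aliquot = 1/2 × 6.80 × 10^-4 = 3.40 × 10^-4 mol
[H2SO4]_dilute = 3.40 × 10^-4 / 0.0200 = 0.0170 mol/L
Dilution factor = 500.0 / 5.10 = 98.04
[H2SO4]_stock = 0.0170 × 98.04 = 1.67 mol/L

1.67 mol/L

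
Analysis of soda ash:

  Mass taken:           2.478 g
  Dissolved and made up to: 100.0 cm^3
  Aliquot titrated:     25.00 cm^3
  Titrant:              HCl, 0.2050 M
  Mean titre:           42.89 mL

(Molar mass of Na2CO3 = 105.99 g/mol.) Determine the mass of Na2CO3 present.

1.864 g

Na2CO3 + 2 HCl → 2 NaCl + H2O + CO2
n(HCl) per titration = 0.04289 × 0.2050 = 8.792 × 10^-3 mol
From the 1:2 ratio, n(Na2CO3) in each aliquot = 1/2 × 8.792 × 10^-3 = 4.396 × 10^-3 mol
n(Na2CO3) in the whole flask = 4.396 × 10^-3 × 100.0/25.00 = 0.01758 mol
mass of Na2CO3 = 0.01758 × 105.99 = 1.864 g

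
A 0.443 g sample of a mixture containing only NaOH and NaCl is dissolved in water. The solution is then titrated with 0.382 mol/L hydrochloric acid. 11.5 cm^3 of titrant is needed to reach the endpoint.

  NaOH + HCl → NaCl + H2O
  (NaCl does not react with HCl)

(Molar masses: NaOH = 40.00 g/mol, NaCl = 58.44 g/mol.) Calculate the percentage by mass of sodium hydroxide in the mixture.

39.7 %

n(HCl) = 0.0115 × 0.382 = 4.39 × 10^-3 mol
Let x = n(NaOH), y = n(NaCl).
Titrant: 1x = 4.39 × 10^-3;  mass: 40.00x + 58.44y = 0.443
Solving, x = 4.39 × 10^-3 mol, y = 4.57 × 10^-3 mol
mass of NaOH = 4.39 × 10^-3 × 40.00 = 0.176 g
% NaOH = 0.176 / 0.443 × 100 = 39.7 %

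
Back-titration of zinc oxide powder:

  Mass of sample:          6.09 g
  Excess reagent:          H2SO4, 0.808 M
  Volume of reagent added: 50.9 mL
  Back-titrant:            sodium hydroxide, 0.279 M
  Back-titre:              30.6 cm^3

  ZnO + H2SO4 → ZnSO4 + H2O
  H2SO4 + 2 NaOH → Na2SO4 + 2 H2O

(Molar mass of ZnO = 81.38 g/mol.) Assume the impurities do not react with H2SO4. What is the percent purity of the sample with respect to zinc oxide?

49.3 %

n(H2SO4) added = 0.0509 × 0.808 = 0.0411 mol
n(NaOH) used in back-titration = 0.0306 × 0.279 = 8.54 × 10^-3 mol
From the 1:2 ratio, n(H2SO4) left over = 1/2 × 8.54 × 10^-3 = 4.27 × 10^-3 mol
n(H2SO4) consumed by analyte = 0.0411 − 4.27 × 10^-3 = 0.0369 mol
n(ZnO) = 0.0369 mol (1:1 ratio)
mass of ZnO = 0.0369 × 81.38 = 3.00 g
% ZnO = 3.00 / 6.09 × 100 = 49.3 %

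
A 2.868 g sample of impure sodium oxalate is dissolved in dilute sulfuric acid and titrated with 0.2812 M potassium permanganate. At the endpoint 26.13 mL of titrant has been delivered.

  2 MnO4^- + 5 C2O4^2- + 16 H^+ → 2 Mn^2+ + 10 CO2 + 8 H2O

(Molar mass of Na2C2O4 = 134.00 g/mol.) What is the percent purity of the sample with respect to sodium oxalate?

n(KMnO4) = 0.02613 L × 0.2812 mol/L = 7.348 × 10^-3 mol
From the 5:2 ratio, n(Na2C2O4) = 5/2 × 7.348 × 10^-3 = 0.01837 mol
mass of Na2C2O4 = 0.01837 × 134.00 g/mol = 2.461 g
% Na2C2O4 = 2.461 / 2.868 × 100 = 85.83 %

85.83 %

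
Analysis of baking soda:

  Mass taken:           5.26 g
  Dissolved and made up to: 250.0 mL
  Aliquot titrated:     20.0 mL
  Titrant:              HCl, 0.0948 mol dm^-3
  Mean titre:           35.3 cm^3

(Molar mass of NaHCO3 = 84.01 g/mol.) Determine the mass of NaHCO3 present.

NaHCO3 + HCl → NaCl + H2O + CO2
n(HCl) per titration = 0.0353 × 0.0948 = 3.35 × 10^-3 mol
n(NaHCO3) in each aliquot = 3.35 × 10^-3 mol (1:1 ratio)
n(NaHCO3) in the whole flask = 3.35 × 10^-3 × 250.0/20.0 = 0.0418 mol
mass of NaHCO3 = 0.0418 × 84.01 = 3.51 g

3.51 g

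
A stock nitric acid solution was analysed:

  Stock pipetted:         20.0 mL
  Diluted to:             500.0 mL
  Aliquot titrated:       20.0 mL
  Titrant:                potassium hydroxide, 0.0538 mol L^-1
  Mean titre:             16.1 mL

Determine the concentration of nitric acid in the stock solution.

HNO3 + KOH → KNO3 + H2O
n(KOH) = 0.0161 × 0.0538 = 8.66 × 10^-4 mol
n(HNO3) in the aliquot = 8.66 × 10^-4 mol (1:1 ratio)
[HNO3]_dilute = 8.66 × 10^-4 / 0.0200 = 0.0433 mol/L
Dilution factor = 500.0 / 20.0 = 25.00
[HNO3]_stock = 0.0433 × 25.00 = 1.08 mol/L

1.08 mol/L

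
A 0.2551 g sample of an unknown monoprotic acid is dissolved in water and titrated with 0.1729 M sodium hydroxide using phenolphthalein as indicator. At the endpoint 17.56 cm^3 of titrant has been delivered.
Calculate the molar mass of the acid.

84.02 g/mol

n(NaOH) = 0.01756 L × 0.1729 mol/L = 3.036 × 10^-3 mol
n(HA) = 3.036 × 10^-3 mol (1:1 ratio)
M = m / n = 0.2551 g / 3.036 × 10^-3 mol = 84.02 g/mol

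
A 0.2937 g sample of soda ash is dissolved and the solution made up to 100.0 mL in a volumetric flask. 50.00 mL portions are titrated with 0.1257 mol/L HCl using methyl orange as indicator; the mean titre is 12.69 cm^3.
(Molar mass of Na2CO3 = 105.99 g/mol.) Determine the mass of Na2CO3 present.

0.1691 g

Na2CO3 + 2 HCl → 2 NaCl + H2O + CO2
n(HCl) per titration = 0.01269 × 0.1257 = 1.595 × 10^-3 mol
From the 1:2 ratio, n(Na2CO3) in each aliquot = 1/2 × 1.595 × 10^-3 = 7.976 × 10^-4 mol
n(Na2CO3) in the whole flask = 7.976 × 10^-4 × 100.0/50.00 = 1.595 × 10^-3 mol
mass of Na2CO3 = 1.595 × 10^-3 × 105.99 = 0.1691 g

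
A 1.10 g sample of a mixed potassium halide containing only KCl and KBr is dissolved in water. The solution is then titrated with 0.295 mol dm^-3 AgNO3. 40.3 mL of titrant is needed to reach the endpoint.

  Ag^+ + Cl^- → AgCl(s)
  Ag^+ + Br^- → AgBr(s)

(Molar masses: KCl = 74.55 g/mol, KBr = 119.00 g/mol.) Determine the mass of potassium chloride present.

0.528 g

n(AgNO3) = 0.0403 × 0.295 = 0.0119 mol
Let x = n(KCl), y = n(KBr).
Titrant: 1x + 1y = 0.0119;  mass: 74.55x + 119.00y = 1.10
Solving, x = 7.08 × 10^-3 mol, y = 4.81 × 10^-3 mol
mass of KCl = 7.08 × 10^-3 × 74.55 = 0.528 g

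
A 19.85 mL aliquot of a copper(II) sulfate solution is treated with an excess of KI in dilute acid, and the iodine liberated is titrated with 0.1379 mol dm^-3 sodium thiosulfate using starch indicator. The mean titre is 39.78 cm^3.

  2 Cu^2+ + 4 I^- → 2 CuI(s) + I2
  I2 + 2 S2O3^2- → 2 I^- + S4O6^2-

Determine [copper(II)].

0.2764 mol/L

n(S2O3^2-) = 0.03978 × 0.1379 = 5.486 × 10^-3 mol
n(I2) = n(S2O3^2-)/2 = 2.743 × 10^-3 mol
From the 2:1 ratio, n(Cu2+) in the aliquot = 2/1 × 2.743 × 10^-3 = 5.486 × 10^-3 mol
[Cu2+] = 5.486 × 10^-3 / 0.01985 = 0.2764 mol/L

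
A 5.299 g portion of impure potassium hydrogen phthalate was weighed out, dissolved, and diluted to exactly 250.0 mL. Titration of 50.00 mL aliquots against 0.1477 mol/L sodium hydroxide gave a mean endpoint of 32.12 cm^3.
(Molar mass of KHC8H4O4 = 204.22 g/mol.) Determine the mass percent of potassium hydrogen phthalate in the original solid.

KHC8H4O4 + NaOH → KNaC8H4O4 + H2O
n(NaOH) per titration = 0.03212 × 0.1477 = 4.744 × 10^-3 mol
n(KHC8H4O4) in each aliquot = 4.744 × 10^-3 mol (1:1 ratio)
n(KHC8H4O4) in the whole flask = 4.744 × 10^-3 × 250.0/50.00 = 0.02372 mol
mass of KHC8H4O4 = 0.02372 × 204.22 = 4.844 g
% KHC8H4O4 = 4.844 / 5.299 × 100 = 91.42 %

91.42 %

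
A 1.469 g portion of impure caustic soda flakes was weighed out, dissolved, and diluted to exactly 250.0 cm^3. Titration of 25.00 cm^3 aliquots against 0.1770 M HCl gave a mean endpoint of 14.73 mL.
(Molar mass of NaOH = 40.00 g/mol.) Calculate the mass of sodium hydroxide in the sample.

1.043 g

NaOH + HCl → NaCl + H2O
n(HCl) per titration = 0.01473 × 0.1770 = 2.607 × 10^-3 mol
n(NaOH) in each aliquot = 2.607 × 10^-3 mol (1:1 ratio)
n(NaOH) in the whole flask = 2.607 × 10^-3 × 250.0/25.00 = 0.02607 mol
mass of NaOH = 0.02607 × 40.00 = 1.043 g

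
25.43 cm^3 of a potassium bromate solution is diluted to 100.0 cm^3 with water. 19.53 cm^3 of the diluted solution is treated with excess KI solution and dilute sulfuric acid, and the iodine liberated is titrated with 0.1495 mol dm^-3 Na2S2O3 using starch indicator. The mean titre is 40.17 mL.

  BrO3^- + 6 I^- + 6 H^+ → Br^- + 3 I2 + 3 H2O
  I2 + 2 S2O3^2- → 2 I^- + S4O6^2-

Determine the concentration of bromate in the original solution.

0.2015 mol/L

n(S2O3^2-) = 0.04017 × 0.1495 = 6.005 × 10^-3 mol
n(I2) = n(S2O3^2-)/2 = 3.003 × 10^-3 mol
From the 1:3 ratio, n(BrO3^-) in the aliquot = 1/3 × 3.003 × 10^-3 = 1.001 × 10^-3 mol
[BrO3^-]_dilute = 1.001 × 10^-3 / 0.01953 = 0.05125 mol/L
[BrO3^-]_original = 0.05125 × 100.0/25.43 = 0.2015 mol/L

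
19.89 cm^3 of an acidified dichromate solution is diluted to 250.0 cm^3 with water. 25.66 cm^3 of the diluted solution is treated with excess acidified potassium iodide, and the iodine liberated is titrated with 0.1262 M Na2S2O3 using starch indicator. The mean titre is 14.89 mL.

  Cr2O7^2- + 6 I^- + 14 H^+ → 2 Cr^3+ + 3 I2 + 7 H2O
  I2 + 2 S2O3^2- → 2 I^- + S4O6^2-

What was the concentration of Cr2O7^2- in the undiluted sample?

n(S2O3^2-) = 0.01489 × 0.1262 = 1.879 × 10^-3 mol
n(I2) = n(S2O3^2-)/2 = 9.396 × 10^-4 mol
From the 1:3 ratio, n(Cr2O7^2-) in the aliquot = 1/3 × 9.396 × 10^-4 = 3.132 × 10^-4 mol
[Cr2O7^2-]_dilute = 3.132 × 10^-4 / 0.02566 = 0.01221 mol/L
[Cr2O7^2-]_original = 0.01221 × 250.0/19.89 = 0.1534 mol/L

0.1534 M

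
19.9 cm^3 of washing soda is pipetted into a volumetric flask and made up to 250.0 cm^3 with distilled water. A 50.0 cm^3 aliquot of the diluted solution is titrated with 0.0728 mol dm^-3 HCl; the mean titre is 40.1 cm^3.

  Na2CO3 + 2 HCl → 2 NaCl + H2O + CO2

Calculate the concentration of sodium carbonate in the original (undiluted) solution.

n(HCl) = 0.0401 × 0.0728 = 2.92 × 10^-3 mol
From the 1:2 ratio, n(Na2CO3) in the aliquot = 1/2 × 2.92 × 10^-3 = 1.46 × 10^-3 mol
[Na2CO3]_dilute = 1.46 × 10^-3 / 0.0500 = 0.0292 mol/L
Dilution factor = 250.0 / 19.9 = 12.56
[Na2CO3]_stock = 0.0292 × 12.56 = 0.367 mol/L

0.367 mol/L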